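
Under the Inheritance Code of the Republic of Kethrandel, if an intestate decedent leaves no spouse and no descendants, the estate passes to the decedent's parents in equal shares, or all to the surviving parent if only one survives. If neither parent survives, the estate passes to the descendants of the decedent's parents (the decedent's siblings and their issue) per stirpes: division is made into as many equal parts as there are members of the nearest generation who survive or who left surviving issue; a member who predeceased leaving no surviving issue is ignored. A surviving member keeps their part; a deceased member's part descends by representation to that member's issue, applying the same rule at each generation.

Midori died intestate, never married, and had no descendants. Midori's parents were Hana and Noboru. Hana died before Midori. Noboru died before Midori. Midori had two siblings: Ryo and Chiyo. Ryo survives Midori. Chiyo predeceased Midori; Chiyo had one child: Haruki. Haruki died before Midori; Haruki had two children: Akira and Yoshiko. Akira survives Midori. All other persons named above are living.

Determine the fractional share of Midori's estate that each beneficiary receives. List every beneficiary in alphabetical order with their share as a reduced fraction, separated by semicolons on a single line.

Neither parent survives and there are no descendants, so the estate passes to Midori's siblings and their issue per stirpes.
The estate is divided into 2 equal shares of 1/2 among Ryo, Chiyo.
Ryo is living and takes 1/2.
Chiyo predeceased; the 1/2 allotted to Chiyo's branch passes to Chiyo's issue by representation.
Haruki's line is the sole branch at this level, so the full 1/2 passes to Haruki's issue by representation.
The 1/2 is divided into 2 equal shares of 1/4 among Akira, Yoshiko.
Akira is living and takes 1/4.
Yoshiko is living and takes 1/4.

Akira 1/4; Ryo 1/2; Yoshiko 1/4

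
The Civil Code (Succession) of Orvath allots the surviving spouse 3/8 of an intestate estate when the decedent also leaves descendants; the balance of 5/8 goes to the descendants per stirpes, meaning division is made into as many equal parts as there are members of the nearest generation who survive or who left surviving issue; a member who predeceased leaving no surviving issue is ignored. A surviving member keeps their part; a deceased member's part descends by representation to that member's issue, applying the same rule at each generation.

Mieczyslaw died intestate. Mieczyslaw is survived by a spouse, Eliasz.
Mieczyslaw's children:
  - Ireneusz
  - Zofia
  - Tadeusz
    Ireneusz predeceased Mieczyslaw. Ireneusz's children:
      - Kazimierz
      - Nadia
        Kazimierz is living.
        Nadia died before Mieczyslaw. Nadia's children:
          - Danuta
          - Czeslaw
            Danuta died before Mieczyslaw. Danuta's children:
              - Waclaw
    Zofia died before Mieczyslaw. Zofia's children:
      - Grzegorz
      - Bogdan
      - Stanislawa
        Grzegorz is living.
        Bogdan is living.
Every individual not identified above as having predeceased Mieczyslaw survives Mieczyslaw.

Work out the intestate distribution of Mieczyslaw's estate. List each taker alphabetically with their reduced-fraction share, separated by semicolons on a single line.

Eliasz, as surviving spouse, takes 3/8.
The remaining 5/8 passes to Mieczyslaw's descendants per stirpes.
The 5/8 is divided into 3 equal shares of 5/24 among Ireneusz, Zofia, Tadeusz.
Ireneusz predeceased; the 5/24 allotted to Ireneusz's branch passes to Ireneusz's issue by representation.
The 5/24 is divided into 2 equal shares of 5/48 among Kazimierz, Nadia.
Kazimierz is living and takes 5/48.
Nadia predeceased; the 5/48 allotted to Nadia's branch passes to Nadia's issue by representation.
The 5/48 is divided into 2 equal shares of 5/96 among Danuta, Czeslaw.
Danuta predeceased; the 5/96 allotted to Danuta's branch passes to Danuta's issue by representation.
Waclaw is the sole taker at this level and receives the full 5/96.
Czeslaw is living and takes 5/96.
Zofia predeceased; the 5/24 allotted to Zofia's branch passes to Zofia's issue by representation.
The 5/24 is divided into 3 equal shares of 5/72 among Grzegorz, Bogdan, Stanislawa.
Grzegorz is living and takes 5/72.
Bogdan is living and takes 5/72.
Stanislawa is living and takes 5/72.
Tadeusz is living and takes 5/24.

Bogdan 5/72; Czeslaw 5/96; Eliasz 3/8; Grzegorz 5/72; Kazimierz 5/48; Stanislawa 5/72; Tadeusz 5/24; Waclaw 5/96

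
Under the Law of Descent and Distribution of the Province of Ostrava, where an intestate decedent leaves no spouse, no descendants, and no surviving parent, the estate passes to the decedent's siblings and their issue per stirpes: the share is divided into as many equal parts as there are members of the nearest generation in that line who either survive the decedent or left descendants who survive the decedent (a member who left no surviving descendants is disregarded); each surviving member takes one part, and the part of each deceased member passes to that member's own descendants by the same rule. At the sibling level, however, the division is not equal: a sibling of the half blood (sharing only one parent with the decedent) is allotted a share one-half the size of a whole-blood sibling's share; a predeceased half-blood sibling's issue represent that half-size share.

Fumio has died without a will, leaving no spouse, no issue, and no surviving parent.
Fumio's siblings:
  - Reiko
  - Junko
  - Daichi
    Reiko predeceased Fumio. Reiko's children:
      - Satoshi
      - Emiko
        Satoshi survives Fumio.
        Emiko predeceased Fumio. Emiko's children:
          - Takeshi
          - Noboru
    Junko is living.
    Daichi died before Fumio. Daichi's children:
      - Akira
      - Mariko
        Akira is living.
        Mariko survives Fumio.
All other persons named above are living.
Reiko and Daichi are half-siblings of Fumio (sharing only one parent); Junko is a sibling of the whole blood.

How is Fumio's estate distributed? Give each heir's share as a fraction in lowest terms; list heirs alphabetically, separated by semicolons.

No spouse, descendants, or parent survives, so the estate passes to Fumio's siblings per stirpes.
Half-blood siblings count for one-half the weight of whole-blood siblings at the initial division.
Dividing 1 in proportion to weights (total weight 2): Reiko (weight 1/2) → 1/4; Junko (weight 1) → 1/2; Daichi (weight 1/2) → 1/4.
Reiko predeceased; the 1/4 allotted to Reiko's branch passes to Reiko's issue by representation.
The 1/4 is divided into 2 equal shares of 1/8 among Satoshi, Emiko.
Satoshi is living and takes 1/8.
Emiko predeceased; the 1/8 allotted to Emiko's branch passes to Emiko's issue by representation.
The 1/8 is divided into 2 equal shares of 1/16 among Takeshi, Noboru.
Takeshi is living and takes 1/16.
Noboru is living and takes 1/16.
Junko is living and takes 1/2.
Daichi predeceased; the 1/4 allotted to Daichi's branch passes to Daichi's issue by representation.
The 1/4 is divided into 2 equal shares of 1/8 among Akira, Mariko.
Akira is living and takes 1/8.
Mariko is living and takes 1/8.

Akira 1/8; Junko 1/2; Mariko 1/8; Noboru 1/16; Satoshi 1/8; Takeshi 1/16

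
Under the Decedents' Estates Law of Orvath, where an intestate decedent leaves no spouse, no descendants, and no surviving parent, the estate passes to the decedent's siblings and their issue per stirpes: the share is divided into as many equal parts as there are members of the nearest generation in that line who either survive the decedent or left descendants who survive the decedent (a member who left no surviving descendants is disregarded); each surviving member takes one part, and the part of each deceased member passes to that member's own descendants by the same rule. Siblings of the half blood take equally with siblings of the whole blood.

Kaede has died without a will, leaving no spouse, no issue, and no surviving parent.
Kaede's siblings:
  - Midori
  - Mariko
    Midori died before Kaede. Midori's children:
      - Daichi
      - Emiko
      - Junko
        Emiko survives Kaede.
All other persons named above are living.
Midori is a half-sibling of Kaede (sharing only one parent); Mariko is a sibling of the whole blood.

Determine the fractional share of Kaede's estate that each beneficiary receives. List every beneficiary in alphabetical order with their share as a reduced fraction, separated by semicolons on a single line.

Daichi 1/6; Emiko 1/6; Junko 1/6; Mariko 1/2

No spouse, descendants, or parent survives, so the estate passes to Kaede's siblings per stirpes.
Half-blood and whole-blood siblings take equally under the stated rule.
The estate is divided into 2 equal shares of 1/2 among Midori, Mariko.
Midori predeceased; the 1/2 allotted to Midori's branch passes to Midori's issue by representation.
The 1/2 is divided into 3 equal shares of 1/6 among Daichi, Emiko, Junko.
Daichi is living and takes 1/6.
Emiko is living and takes 1/6.
Junko is living and takes 1/6.
Mariko is living and takes 1/2.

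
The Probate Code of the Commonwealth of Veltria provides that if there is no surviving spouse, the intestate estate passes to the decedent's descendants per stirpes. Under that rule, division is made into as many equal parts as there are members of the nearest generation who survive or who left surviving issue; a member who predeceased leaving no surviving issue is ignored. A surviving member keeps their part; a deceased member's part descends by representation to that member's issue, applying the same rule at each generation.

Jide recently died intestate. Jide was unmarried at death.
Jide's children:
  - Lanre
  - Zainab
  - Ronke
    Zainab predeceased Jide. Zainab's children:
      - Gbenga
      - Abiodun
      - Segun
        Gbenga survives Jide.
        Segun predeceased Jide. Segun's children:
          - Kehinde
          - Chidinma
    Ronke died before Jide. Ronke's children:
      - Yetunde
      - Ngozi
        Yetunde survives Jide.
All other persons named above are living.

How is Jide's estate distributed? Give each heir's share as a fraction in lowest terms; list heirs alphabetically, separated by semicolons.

Abiodun 1/9; Chidinma 1/18; Gbenga 1/9; Kehinde 1/18; Lanre 1/3; Ngozi 1/6; Yetunde 1/6

There is no surviving spouse, so the entire estate passes to Jide's descendants per stirpes.
The estate is divided into 3 equal shares of 1/3 among Lanre, Zainab, Ronke.
Lanre is living and takes 1/3.
Zainab predeceased; the 1/3 allotted to Zainab's branch passes to Zainab's issue by representation.
The 1/3 is divided into 3 equal shares of 1/9 among Gbenga, Abiodun, Segun.
Gbenga is living and takes 1/9.
Abiodun is living and takes 1/9.
Segun predeceased; the 1/9 allotted to Segun's branch passes to Segun's issue by representation.
The 1/9 is divided into 2 equal shares of 1/18 among Kehinde, Chidinma.
Kehinde is living and takes 1/18.
Chidinma is living and takes 1/18.
Ronke predeceased; the 1/3 allotted to Ronke's branch passes to Ronke's issue by representation.
The 1/3 is divided into 2 equal shares of 1/6 among Yetunde, Ngozi.
Yetunde is living and takes 1/6.
Ngozi is living and takes 1/6.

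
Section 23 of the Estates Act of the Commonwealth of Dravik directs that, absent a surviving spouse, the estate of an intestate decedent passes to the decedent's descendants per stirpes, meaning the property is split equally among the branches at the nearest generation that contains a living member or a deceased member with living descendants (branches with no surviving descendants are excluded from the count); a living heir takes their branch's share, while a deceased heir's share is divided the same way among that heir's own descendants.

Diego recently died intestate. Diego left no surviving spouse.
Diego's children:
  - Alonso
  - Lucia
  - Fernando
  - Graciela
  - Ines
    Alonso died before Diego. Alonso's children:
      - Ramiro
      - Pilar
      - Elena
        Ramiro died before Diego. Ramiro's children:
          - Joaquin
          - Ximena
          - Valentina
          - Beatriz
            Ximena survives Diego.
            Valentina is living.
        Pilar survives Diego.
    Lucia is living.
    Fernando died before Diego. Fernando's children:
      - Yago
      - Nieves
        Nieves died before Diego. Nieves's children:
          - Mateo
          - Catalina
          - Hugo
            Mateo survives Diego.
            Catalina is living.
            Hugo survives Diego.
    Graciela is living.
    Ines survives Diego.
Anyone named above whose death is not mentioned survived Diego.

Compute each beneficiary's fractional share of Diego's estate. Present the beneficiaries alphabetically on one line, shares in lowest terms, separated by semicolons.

There is no surviving spouse, so the entire estate passes to Diego's descendants per stirpes.
The estate is divided into 5 equal shares of 1/5 among Alonso, Lucia, Fernando, Graciela, Ines.
Alonso predeceased; the 1/5 allotted to Alonso's branch passes to Alonso's issue by representation.
The 1/5 is divided into 3 equal shares of 1/15 among Ramiro, Pilar, Elena.
Ramiro predeceased; the 1/15 allotted to Ramiro's branch passes to Ramiro's issue by representation.
The 1/15 is divided into 4 equal shares of 1/60 among Joaquin, Ximena, Valentina, Beatriz.
Joaquin is living and takes 1/60.
Ximena is living and takes 1/60.
Valentina is living and takes 1/60.
Beatriz is living and takes 1/60.
Pilar is living and takes 1/15.
Elena is living and takes 1/15.
Lucia is living and takes 1/5.
Fernando predeceased; the 1/5 allotted to Fernando's branch passes to Fernando's issue by representation.
The 1/5 is divided into 2 equal shares of 1/10 among Yago, Nieves.
Yago is living and takes 1/10.
Nieves predeceased; the 1/10 allotted to Nieves's branch passes to Nieves's issue by representation.
The 1/10 is divided into 3 equal shares of 1/30 among Mateo, Catalina, Hugo.
Mateo is living and takes 1/30.
Catalina is living and takes 1/30.
Hugo is living and takes 1/30.
Graciela is living and takes 1/5.
Ines is living and takes 1/5.

Beatriz 1/60; Catalina 1/30; Elena 1/15; Graciela 1/5; Hugo 1/30; Ines 1/5; Joaquin 1/60; Lucia 1/5; Mateo 1/30; Pilar 1/15; Valentina 1/60; Ximena 1/60; Yago 1/10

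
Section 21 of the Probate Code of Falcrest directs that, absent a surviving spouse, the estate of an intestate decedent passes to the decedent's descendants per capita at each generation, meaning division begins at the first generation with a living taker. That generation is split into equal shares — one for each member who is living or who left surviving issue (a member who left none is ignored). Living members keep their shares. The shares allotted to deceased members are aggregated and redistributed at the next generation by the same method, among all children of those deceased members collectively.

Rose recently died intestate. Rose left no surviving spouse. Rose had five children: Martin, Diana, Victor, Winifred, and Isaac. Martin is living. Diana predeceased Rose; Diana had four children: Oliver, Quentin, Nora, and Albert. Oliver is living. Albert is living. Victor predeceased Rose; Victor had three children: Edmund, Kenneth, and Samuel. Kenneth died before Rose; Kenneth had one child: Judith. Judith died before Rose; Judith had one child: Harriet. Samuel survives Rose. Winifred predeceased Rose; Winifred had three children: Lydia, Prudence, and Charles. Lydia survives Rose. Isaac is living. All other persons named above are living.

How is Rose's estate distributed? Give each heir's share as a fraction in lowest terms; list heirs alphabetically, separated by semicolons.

There is no surviving spouse, so the entire estate passes to Rose's descendants per capita at each generation.
At generation 1 (Martin, Diana, Victor, Winifred, Isaac) there are 5 shares of (1)/5 = 1/5 each.
Living: Martin and Isaac — each takes 1/5.
Deceased: Diana, Victor, and Winifred. Their combined 3/5 is pooled and carried to generation 2.
At generation 2 (Oliver, Quentin, Nora, Albert, Edmund, Kenneth, Samuel, Lydia, Prudence, Charles) there are 10 shares of (3/5)/10 = 3/50 each.
Living: Oliver, Quentin, Nora, Albert, Edmund, Samuel, Lydia, Prudence, and Charles — each takes 3/50.
Deceased: Kenneth. That 3/50 share is carried to generation 3.
At generation 3 (Judith) there are 1 shares of (3/50)/1 = 3/50 each.
Deceased: Judith. That 3/50 share is carried to generation 4.
At generation 4 (Harriet) there are 1 shares of (3/50)/1 = 3/50 each.
Living: Harriet — each takes 3/50.

Albert 3/50; Charles 3/50; Edmund 3/50; Harriet 3/50; Isaac 1/5; Lydia 3/50; Martin 1/5; Nora 3/50; Oliver 3/50; Prudence 3/50; Quentin 3/50; Samuel 3/50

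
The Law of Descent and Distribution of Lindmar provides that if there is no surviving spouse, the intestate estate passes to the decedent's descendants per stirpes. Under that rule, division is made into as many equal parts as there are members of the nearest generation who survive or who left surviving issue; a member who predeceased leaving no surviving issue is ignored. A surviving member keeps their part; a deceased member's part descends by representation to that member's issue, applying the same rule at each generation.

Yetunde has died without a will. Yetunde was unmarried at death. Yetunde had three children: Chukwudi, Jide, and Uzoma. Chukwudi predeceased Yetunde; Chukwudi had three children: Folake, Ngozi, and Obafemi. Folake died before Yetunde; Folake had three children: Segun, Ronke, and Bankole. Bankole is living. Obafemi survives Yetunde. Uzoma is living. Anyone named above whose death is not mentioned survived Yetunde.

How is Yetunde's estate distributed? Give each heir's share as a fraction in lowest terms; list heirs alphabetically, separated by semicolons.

Bankole 1/27; Jide 1/3; Ngozi 1/9; Obafemi 1/9; Ronke 1/27; Segun 1/27; Uzoma 1/3

There is no surviving spouse, so the entire estate passes to Yetunde's descendants per stirpes.
The estate is divided into 3 equal shares of 1/3 among Chukwudi, Jide, Uzoma.
Chukwudi predeceased; the 1/3 allotted to Chukwudi's branch passes to Chukwudi's issue by representation.
The 1/3 is divided into 3 equal shares of 1/9 among Folake, Ngozi, Obafemi.
Folake predeceased; the 1/9 allotted to Folake's branch passes to Folake's issue by representation.
The 1/9 is divided into 3 equal shares of 1/27 among Segun, Ronke, Bankole.
Segun is living and takes 1/27.
Ronke is living and takes 1/27.
Bankole is living and takes 1/27.
Ngozi is living and takes 1/9.
Obafemi is living and takes 1/9.
Jide is living and takes 1/3.
Uzoma is living and takes 1/3.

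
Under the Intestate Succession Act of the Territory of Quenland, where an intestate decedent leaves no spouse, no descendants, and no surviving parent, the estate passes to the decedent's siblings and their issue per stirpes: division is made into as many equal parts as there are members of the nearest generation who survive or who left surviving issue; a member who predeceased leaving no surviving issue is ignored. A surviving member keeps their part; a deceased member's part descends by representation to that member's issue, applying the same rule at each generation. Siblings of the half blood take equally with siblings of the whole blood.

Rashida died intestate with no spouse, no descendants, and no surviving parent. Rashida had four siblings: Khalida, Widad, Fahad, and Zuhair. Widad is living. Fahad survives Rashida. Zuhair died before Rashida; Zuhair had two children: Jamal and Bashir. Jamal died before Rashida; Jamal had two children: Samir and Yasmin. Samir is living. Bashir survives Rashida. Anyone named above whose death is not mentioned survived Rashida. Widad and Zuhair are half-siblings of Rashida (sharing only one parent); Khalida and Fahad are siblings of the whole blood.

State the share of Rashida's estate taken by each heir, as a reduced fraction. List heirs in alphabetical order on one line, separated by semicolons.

Bashir 1/8; Fahad 1/4; Khalida 1/4; Samir 1/16; Widad 1/4; Yasmin 1/16

No spouse, descendants, or parent survives, so the estate passes to Rashida's siblings per stirpes.
Half-blood and whole-blood siblings take equally under the stated rule.
The estate is divided into 4 equal shares of 1/4 among Khalida, Widad, Fahad, Zuhair.
Khalida is living and takes 1/4.
Widad is living and takes 1/4.
Fahad is living and takes 1/4.
Zuhair predeceased; the 1/4 allotted to Zuhair's branch passes to Zuhair's issue by representation.
The 1/4 is divided into 2 equal shares of 1/8 among Jamal, Bashir.
Jamal predeceased; the 1/8 allotted to Jamal's branch passes to Jamal's issue by representation.
The 1/8 is divided into 2 equal shares of 1/16 among Samir, Yasmin.
Samir is living and takes 1/16.
Yasmin is living and takes 1/16.
Bashir is living and takes 1/8.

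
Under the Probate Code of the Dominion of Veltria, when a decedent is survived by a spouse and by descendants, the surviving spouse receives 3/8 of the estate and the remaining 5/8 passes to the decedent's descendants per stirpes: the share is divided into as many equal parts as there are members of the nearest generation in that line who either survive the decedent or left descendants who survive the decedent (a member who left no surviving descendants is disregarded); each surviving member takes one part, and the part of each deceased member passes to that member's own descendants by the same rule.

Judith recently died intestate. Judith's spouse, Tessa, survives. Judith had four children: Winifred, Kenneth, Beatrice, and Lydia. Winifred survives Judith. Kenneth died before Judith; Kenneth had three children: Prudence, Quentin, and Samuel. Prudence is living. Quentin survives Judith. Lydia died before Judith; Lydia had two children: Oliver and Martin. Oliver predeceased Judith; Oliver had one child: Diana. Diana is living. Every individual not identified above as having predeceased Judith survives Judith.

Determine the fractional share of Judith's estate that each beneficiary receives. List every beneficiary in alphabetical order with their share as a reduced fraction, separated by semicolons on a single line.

Tessa, as surviving spouse, takes 3/8.
The remaining 5/8 passes to Judith's descendants per stirpes.
The 5/8 is divided into 4 equal shares of 5/32 among Winifred, Kenneth, Beatrice, Lydia.
Winifred is living and takes 5/32.
Kenneth predeceased; the 5/32 allotted to Kenneth's branch passes to Kenneth's issue by representation.
The 5/32 is divided into 3 equal shares of 5/96 among Prudence, Quentin, Samuel.
Prudence is living and takes 5/96.
Quentin is living and takes 5/96.
Samuel is living and takes 5/96.
Beatrice is living and takes 5/32.
Lydia predeceased; the 5/32 allotted to Lydia's branch passes to Lydia's issue by representation.
The 5/32 is divided into 2 equal shares of 5/64 among Oliver, Martin.
Oliver predeceased; the 5/64 allotted to Oliver's branch passes to Oliver's issue by representation.
Diana is the sole taker at this level and receives the full 5/64.
Martin is living and takes 5/64.

Beatrice 5/32; Diana 5/64; Martin 5/64; Prudence 5/96; Quentin 5/96; Samuel 5/96; Tessa 3/8; Winifred 5/32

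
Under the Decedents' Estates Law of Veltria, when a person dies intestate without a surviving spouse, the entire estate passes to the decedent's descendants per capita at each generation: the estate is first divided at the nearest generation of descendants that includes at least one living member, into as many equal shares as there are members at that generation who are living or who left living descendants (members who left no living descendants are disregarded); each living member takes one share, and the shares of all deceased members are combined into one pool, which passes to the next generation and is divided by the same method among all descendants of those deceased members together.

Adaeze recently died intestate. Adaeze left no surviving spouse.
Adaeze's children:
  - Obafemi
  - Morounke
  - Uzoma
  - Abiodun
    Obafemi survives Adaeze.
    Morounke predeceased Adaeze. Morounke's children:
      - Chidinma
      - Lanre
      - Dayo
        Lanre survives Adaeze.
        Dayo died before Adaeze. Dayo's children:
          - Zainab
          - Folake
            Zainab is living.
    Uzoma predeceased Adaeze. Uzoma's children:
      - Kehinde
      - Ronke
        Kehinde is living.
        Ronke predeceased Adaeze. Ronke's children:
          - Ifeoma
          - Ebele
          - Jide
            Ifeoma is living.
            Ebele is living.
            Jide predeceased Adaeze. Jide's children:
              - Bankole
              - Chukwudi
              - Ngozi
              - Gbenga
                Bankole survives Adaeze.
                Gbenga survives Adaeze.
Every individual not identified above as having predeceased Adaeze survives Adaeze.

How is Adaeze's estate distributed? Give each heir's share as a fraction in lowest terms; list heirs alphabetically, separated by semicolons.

Abiodun 1/4; Bankole 1/100; Chidinma 1/10; Chukwudi 1/100; Ebele 1/25; Folake 1/25; Gbenga 1/100; Ifeoma 1/25; Kehinde 1/10; Lanre 1/10; Ngozi 1/100; Obafemi 1/4; Zainab 1/25

There is no surviving spouse, so the entire estate passes to Adaeze's descendants per capita at each generation.
At generation 1 (Obafemi, Morounke, Uzoma, Abiodun) there are 4 shares of (1)/4 = 1/4 each.
Living: Obafemi and Abiodun — each takes 1/4.
Deceased: Morounke and Uzoma. Their combined 1/2 is pooled and carried to generation 2.
At generation 2 (Chidinma, Lanre, Dayo, Kehinde, Ronke) there are 5 shares of (1/2)/5 = 1/10 each.
Living: Chidinma, Lanre, and Kehinde — each takes 1/10.
Deceased: Dayo and Ronke. Their combined 1/5 is pooled and carried to generation 3.
At generation 3 (Zainab, Folake, Ifeoma, Ebele, Jide) there are 5 shares of (1/5)/5 = 1/25 each.
Living: Zainab, Folake, Ifeoma, and Ebele — each takes 1/25.
Deceased: Jide. That 1/25 share is carried to generation 4.
At generation 4 (Bankole, Chukwudi, Ngozi, Gbenga) there are 4 shares of (1/25)/4 = 1/100 each.
Living: Bankole, Chukwudi, Ngozi, and Gbenga — each takes 1/100.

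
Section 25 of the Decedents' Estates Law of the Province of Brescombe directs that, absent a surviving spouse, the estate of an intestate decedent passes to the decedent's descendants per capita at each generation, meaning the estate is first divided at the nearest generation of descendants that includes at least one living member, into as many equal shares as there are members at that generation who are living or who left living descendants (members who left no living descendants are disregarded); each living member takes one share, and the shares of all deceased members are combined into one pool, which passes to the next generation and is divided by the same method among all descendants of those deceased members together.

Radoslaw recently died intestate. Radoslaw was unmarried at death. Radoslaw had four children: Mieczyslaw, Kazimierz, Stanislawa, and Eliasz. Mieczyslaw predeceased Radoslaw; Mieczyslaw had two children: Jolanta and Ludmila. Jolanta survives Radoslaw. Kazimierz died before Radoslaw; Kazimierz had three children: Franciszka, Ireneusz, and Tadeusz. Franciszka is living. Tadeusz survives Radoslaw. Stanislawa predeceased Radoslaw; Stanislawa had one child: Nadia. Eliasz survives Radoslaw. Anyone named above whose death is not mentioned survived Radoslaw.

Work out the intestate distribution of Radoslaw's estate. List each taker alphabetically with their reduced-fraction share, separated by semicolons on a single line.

Eliasz 1/4; Franciszka 1/8; Ireneusz 1/8; Jolanta 1/8; Ludmila 1/8; Nadia 1/8; Tadeusz 1/8

There is no surviving spouse, so the entire estate passes to Radoslaw's descendants per capita at each generation.
At generation 1 (Mieczyslaw, Kazimierz, Stanislawa, Eliasz) there are 4 shares of (1)/4 = 1/4 each.
Living: Eliasz — each takes 1/4.
Deceased: Mieczyslaw, Kazimierz, and Stanislawa. Their combined 3/4 is pooled and carried to generation 2.
At generation 2 (Jolanta, Ludmila, Franciszka, Ireneusz, Tadeusz, Nadia) there are 6 shares of (3/4)/6 = 1/8 each.
Living: Jolanta, Ludmila, Franciszka, Ireneusz, Tadeusz, and Nadia — each takes 1/8.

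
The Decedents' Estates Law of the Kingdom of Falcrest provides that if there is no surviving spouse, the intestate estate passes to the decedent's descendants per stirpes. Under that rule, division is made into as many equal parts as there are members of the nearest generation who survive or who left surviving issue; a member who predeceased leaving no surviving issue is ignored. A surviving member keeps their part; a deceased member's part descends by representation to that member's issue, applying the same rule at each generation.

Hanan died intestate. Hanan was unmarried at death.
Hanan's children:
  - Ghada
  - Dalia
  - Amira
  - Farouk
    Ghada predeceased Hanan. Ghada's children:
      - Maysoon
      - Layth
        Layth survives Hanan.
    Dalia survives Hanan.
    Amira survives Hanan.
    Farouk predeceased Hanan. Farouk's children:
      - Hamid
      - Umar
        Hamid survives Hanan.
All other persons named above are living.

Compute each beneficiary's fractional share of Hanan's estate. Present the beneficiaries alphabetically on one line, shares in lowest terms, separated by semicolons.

There is no surviving spouse, so the entire estate passes to Hanan's descendants per stirpes.
The estate is divided into 4 equal shares of 1/4 among Ghada, Dalia, Amira, Farouk.
Ghada predeceased; the 1/4 allotted to Ghada's branch passes to Ghada's issue by representation.
The 1/4 is divided into 2 equal shares of 1/8 among Maysoon, Layth.
Maysoon is living and takes 1/8.
Layth is living and takes 1/8.
Dalia is living and takes 1/4.
Amira is living and takes 1/4.
Farouk predeceased; the 1/4 allotted to Farouk's branch passes to Farouk's issue by representation.
The 1/4 is divided into 2 equal shares of 1/8 among Hamid, Umar.
Hamid is living and takes 1/8.
Umar is living and takes 1/8.

Amira 1/4; Dalia 1/4; Hamid 1/8; Layth 1/8; Maysoon 1/8; Umar 1/8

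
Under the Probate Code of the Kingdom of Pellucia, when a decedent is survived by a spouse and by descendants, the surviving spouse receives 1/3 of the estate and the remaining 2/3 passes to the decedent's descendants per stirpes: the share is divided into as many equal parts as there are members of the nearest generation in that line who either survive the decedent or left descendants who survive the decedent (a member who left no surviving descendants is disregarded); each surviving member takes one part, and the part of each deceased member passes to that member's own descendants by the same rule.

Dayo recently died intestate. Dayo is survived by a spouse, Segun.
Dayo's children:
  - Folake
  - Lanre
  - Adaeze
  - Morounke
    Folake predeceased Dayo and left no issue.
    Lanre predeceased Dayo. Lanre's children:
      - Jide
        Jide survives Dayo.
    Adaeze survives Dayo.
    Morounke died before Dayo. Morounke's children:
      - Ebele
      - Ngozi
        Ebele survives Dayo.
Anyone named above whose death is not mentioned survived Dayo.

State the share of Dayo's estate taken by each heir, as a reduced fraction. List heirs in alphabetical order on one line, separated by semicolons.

Segun, as surviving spouse, takes 1/3.
The remaining 2/3 passes to Dayo's descendants per stirpes.
Folake left no surviving issue, so that branch lapses and is disregarded.
The 2/3 is divided into 3 equal shares of 2/9 among Lanre, Adaeze, Morounke.
Lanre predeceased; the 2/9 allotted to Lanre's branch passes to Lanre's issue by representation.
Jide is the sole taker at this level and receives the full 2/9.
Adaeze is living and takes 2/9.
Morounke predeceased; the 2/9 allotted to Morounke's branch passes to Morounke's issue by representation.
The 2/9 is divided into 2 equal shares of 1/9 among Ebele, Ngozi.
Ebele is living and takes 1/9.
Ngozi is living and takes 1/9.

Adaeze 2/9; Ebele 1/9; Jide 2/9; Ngozi 1/9; Segun 1/3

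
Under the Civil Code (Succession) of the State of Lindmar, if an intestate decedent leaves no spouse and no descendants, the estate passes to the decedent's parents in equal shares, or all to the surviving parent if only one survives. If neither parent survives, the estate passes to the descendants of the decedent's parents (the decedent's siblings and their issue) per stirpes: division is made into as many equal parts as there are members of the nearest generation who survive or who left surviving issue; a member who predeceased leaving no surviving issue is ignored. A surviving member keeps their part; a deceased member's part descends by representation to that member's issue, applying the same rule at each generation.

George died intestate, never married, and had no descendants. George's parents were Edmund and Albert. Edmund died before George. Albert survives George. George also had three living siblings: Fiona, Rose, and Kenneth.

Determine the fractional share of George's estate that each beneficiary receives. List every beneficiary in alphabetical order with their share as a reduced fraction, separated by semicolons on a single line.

Only one parent, Albert, survives, so Albert takes the entire estate. The siblings take nothing because a surviving parent has priority.

Albert 1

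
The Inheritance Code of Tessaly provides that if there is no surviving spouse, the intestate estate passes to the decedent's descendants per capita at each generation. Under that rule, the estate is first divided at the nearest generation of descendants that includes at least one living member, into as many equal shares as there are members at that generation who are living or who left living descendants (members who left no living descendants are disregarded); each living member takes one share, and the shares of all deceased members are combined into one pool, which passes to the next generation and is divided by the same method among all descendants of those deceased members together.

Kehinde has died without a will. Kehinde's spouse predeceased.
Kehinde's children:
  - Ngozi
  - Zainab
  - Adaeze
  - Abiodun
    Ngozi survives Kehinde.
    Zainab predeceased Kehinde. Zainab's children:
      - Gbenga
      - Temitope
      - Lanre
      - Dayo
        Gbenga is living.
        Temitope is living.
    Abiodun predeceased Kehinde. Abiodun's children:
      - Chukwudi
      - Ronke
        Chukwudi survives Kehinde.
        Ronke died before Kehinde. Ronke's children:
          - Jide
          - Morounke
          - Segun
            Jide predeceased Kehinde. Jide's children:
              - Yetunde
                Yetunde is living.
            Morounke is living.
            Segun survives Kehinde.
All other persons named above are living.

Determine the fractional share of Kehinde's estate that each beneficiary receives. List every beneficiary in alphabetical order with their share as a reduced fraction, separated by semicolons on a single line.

There is no surviving spouse, so the entire estate passes to Kehinde's descendants per capita at each generation.
At generation 1 (Ngozi, Zainab, Adaeze, Abiodun) there are 4 shares of (1)/4 = 1/4 each.
Living: Ngozi and Adaeze — each takes 1/4.
Deceased: Zainab and Abiodun. Their combined 1/2 is pooled and carried to generation 2.
At generation 2 (Gbenga, Temitope, Lanre, Dayo, Chukwudi, Ronke) there are 6 shares of (1/2)/6 = 1/12 each.
Living: Gbenga, Temitope, Lanre, Dayo, and Chukwudi — each takes 1/12.
Deceased: Ronke. That 1/12 share is carried to generation 3.
At generation 3 (Jide, Morounke, Segun) there are 3 shares of (1/12)/3 = 1/36 each.
Living: Morounke and Segun — each takes 1/36.
Deceased: Jide. That 1/36 share is carried to generation 4.
At generation 4 (Yetunde) there are 1 shares of (1/36)/1 = 1/36 each.
Living: Yetunde — each takes 1/36.

Adaeze 1/4; Chukwudi 1/12; Dayo 1/12; Gbenga 1/12; Lanre 1/12; Morounke 1/36; Ngozi 1/4; Segun 1/36; Temitope 1/12; Yetunde 1/36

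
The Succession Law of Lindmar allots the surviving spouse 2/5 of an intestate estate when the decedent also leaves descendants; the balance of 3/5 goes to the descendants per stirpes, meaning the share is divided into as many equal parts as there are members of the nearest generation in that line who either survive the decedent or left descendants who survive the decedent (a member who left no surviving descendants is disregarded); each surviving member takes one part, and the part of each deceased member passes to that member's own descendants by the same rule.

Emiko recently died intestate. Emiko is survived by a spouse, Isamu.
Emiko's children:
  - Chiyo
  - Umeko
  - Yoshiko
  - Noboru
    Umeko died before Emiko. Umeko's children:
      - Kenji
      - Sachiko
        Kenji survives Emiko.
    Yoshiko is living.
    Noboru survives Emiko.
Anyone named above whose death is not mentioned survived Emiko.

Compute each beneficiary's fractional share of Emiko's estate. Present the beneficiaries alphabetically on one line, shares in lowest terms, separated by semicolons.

Isamu, as surviving spouse, takes 2/5.
The remaining 3/5 passes to Emiko's descendants per stirpes.
The 3/5 is divided into 4 equal shares of 3/20 among Chiyo, Umeko, Yoshiko, Noboru.
Chiyo is living and takes 3/20.
Umeko predeceased; the 3/20 allotted to Umeko's branch passes to Umeko's issue by representation.
The 3/20 is divided into 2 equal shares of 3/40 among Kenji, Sachiko.
Kenji is living and takes 3/40.
Sachiko is living and takes 3/40.
Yoshiko is living and takes 3/20.
Noboru is living and takes 3/20.

Chiyo 3/20; Isamu 2/5; Kenji 3/40; Noboru 3/20; Sachiko 3/40; Yoshiko 3/20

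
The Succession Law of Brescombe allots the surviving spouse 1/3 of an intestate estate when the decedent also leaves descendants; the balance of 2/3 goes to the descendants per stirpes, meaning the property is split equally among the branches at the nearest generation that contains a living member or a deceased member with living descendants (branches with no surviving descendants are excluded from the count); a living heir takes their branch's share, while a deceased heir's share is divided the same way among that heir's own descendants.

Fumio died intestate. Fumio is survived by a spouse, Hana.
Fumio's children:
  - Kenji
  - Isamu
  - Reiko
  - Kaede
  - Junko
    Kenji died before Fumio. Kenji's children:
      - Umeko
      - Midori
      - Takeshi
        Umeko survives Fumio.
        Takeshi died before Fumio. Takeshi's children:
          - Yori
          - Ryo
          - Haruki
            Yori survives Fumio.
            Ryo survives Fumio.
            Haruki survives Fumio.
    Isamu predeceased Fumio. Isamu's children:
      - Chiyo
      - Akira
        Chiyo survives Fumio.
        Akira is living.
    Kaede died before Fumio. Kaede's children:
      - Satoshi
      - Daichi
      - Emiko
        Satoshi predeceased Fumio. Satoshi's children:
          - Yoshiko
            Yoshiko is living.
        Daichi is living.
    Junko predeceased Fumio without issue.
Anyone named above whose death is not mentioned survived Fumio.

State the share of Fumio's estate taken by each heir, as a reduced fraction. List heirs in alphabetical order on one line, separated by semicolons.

Hana, as surviving spouse, takes 1/3.
The remaining 2/3 passes to Fumio's descendants per stirpes.
Junko left no surviving issue, so that branch lapses and is disregarded.
The 2/3 is divided into 4 equal shares of 1/6 among Kenji, Isamu, Reiko, Kaede.
Kenji predeceased; the 1/6 allotted to Kenji's branch passes to Kenji's issue by representation.
The 1/6 is divided into 3 equal shares of 1/18 among Umeko, Midori, Takeshi.
Umeko is living and takes 1/18.
Midori is living and takes 1/18.
Takeshi predeceased; the 1/18 allotted to Takeshi's branch passes to Takeshi's issue by representation.
The 1/18 is divided into 3 equal shares of 1/54 among Yori, Ryo, Haruki.
Yori is living and takes 1/54.
Ryo is living and takes 1/54.
Haruki is living and takes 1/54.
Isamu predeceased; the 1/6 allotted to Isamu's branch passes to Isamu's issue by representation.
The 1/6 is divided into 2 equal shares of 1/12 among Chiyo, Akira.
Chiyo is living and takes 1/12.
Akira is living and takes 1/12.
Reiko is living and takes 1/6.
Kaede predeceased; the 1/6 allotted to Kaede's branch passes to Kaede's issue by representation.
The 1/6 is divided into 3 equal shares of 1/18 among Satoshi, Daichi, Emiko.
Satoshi predeceased; the 1/18 allotted to Satoshi's branch passes to Satoshi's issue by representation.
Yoshiko is the sole taker at this level and receives the full 1/18.
Daichi is living and takes 1/18.
Emiko is living and takes 1/18.

Akira 1/12; Chiyo 1/12; Daichi 1/18; Emiko 1/18; Hana 1/3; Haruki 1/54; Midori 1/18; Reiko 1/6; Ryo 1/54; Umeko 1/18; Yori 1/54; Yoshiko 1/18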